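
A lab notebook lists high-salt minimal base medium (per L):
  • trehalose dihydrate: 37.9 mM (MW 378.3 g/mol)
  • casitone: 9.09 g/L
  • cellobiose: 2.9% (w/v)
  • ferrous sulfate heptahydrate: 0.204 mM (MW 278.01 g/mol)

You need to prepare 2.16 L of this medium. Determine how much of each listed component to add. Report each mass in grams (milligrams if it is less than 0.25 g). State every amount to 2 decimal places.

Scale factor relative to 1 L: 2.16.
trehalose dihydrate: 37.9 mmol/L × 378.3 g/mol × 2.16 L ÷ 1000 = 30.97 g
casitone: 9.09 g/L × 2.16 L = 19.63 g
cellobiose: 2.9 g per 100 mL × 2160 mL ÷ 100 = 62.64 g
ferrous sulfate heptahydrate: 0.204 mmol/L × 278.01 mg/mmol × 2.16 L = 122.50 mg

trehalose dihydrate 30.97 g; casitone 19.63 g; cellobiose 62.64 g; ferrous sulfate heptahydrate 122.50 mg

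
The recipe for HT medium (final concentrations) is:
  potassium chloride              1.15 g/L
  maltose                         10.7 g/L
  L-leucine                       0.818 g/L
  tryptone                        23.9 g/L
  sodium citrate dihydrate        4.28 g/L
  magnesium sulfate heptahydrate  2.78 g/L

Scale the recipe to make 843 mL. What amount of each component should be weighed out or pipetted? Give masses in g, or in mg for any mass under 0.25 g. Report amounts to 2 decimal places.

Scale factor relative to 1 L: 0.843.
potassium chloride: 1.15 g/L × 0.843 L = 0.97 g
maltose: 10.7 g/L × 0.843 L = 9.02 g
L-leucine: 0.818 g/L × 0.843 L = 0.69 g
tryptone: 23.9 g/L × 0.843 L = 20.15 g
sodium citrate dihydrate: 4.28 g/L × 0.843 L = 3.61 g
magnesium sulfate heptahydrate: 2.78 g/L × 0.843 L = 2.34 g

potassium chloride 0.97 g; maltose 9.02 g; L-leucine 0.69 g; tryptone 20.15 g; sodium citrate dihydrate 3.61 g; magnesium sulfate heptahydrate 2.34 g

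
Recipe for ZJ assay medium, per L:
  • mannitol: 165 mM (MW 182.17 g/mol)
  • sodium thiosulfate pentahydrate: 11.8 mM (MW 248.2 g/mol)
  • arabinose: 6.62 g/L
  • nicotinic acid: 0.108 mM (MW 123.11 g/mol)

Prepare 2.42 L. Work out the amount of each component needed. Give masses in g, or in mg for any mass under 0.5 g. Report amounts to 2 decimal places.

Scale factor relative to 1 L: 2.42.
mannitol: 165 mmol/L × 182.17 g/mol × 2.42 L ÷ 1000 = 72.74 g
sodium thiosulfate pentahydrate: 11.8 mmol/L × 248.2 g/mol × 2.42 L ÷ 1000 = 7.09 g
arabinose: 6.62 g/L × 2.42 L = 16.02 g
nicotinic acid: 0.108 mmol/L × 123.11 mg/mmol × 2.42 L = 32.18 mg

mannitol 72.74 g; sodium thiosulfate pentahydrate 7.09 g; arabinose 16.02 g; nicotinic acid 32.18 mg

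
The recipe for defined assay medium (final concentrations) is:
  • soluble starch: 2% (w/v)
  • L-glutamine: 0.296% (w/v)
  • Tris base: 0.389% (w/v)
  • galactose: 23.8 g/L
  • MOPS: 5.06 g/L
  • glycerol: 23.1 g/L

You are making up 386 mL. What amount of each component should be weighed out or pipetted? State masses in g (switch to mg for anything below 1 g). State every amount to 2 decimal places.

soluble starch 7.72 g; L-glutamine 1.14 g; Tris base 1.50 g; galactose 9.19 g; MOPS 1.95 g; glycerol 8.92 g

Scale factor relative to 1 L: 0.386.
soluble starch: 2 g per 100 mL × 386 mL ÷ 100 = 7.72 g
L-glutamine: 0.296% w/v = 2.96 g/L → 2.96 × 0.386 L = 1.14 g
Tris base: 0.389% w/v = 3.89 g/L → 3.89 × 0.386 L = 1.50 g
galactose: 23.8 g/L × 0.386 L = 9.19 g
MOPS: 5.06 g/L × 0.386 L = 1.95 g
glycerol: 23.1 g/L × 0.386 L = 8.92 g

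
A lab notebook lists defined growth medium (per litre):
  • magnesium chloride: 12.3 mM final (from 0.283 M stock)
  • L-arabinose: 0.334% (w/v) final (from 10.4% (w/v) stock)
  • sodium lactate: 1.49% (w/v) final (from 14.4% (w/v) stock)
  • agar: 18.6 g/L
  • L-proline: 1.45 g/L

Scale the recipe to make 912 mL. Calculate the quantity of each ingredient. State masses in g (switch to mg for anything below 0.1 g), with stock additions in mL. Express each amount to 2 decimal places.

magnesium chloride 39.64 mL; L-arabinose 29.29 mL; sodium lactate 94.37 mL; agar 16.96 g; L-proline 1.32 g

Target volume = 912 mL = 0.912 L.
magnesium chloride: C1V1 = C2V2 → 12.3 mM × 912 mL ÷ 283 mM = 39.64 mL
L-arabinose: C1V1 = C2V2 → 0.334% ÷ 10.4% × 912 mL = 29.29 mL
sodium lactate: C1V1 = C2V2 → 1.49% ÷ 14.4% × 912 mL = 94.37 mL
agar: 18.6 g/L × 0.912 L = 16.96 g
L-proline: 1.45 g/L × 0.912 L = 1.32 g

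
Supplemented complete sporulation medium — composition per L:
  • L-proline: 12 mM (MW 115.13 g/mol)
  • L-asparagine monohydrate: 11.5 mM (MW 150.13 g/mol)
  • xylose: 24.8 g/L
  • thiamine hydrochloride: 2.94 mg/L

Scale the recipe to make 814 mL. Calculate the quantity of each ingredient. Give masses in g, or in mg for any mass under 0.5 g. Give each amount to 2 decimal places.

Target volume = 814 mL = 0.814 L.
L-proline: 12 mmol/L × 115.13 g/mol × 0.814 L ÷ 1000 = 1.12 g
L-asparagine monohydrate: 11.5 mmol/L × 150.13 g/mol × 0.814 L ÷ 1000 = 1.41 g
xylose: 24.8 g/L × 0.814 L = 20.19 g
thiamine hydrochloride: 2.94 mg/L × 0.814 L = 2.39 mg

L-proline 1.12 g; L-asparagine monohydrate 1.41 g; xylose 20.19 g; thiamine hydrochloride 2.39 mg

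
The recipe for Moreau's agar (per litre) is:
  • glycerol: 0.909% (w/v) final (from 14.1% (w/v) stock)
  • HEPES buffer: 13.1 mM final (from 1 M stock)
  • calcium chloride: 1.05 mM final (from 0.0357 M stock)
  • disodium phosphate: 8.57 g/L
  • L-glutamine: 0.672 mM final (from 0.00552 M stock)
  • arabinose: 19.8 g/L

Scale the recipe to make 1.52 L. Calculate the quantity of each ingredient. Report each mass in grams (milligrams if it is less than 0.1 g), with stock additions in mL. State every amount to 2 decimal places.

glycerol 97.99 mL; HEPES buffer 19.91 mL; calcium chloride 44.71 mL; disodium phosphate 13.03 g; L-glutamine 185.04 mL; arabinose 30.10 g

Working volume: 1.52 L.
glycerol: V = C2·V2/C1 = 0.909% ÷ 14.1% × 1520 mL = 97.99 mL
HEPES buffer: dilute stock: 13.1 mM × 1520 mL ÷ 1000 mM = 19.91 mL
calcium chloride: V = C2·V2/C1 = 1.05 mM × 1520 mL ÷ 35.7 mM = 44.71 mL
disodium phosphate: 8.57 g/L × 1.52 L = 13.03 g
L-glutamine: dilute stock: 0.672 mM × 1520 mL ÷ 5.52 mM = 185.04 mL
arabinose: 19.8 g/L × 1.52 L = 30.10 g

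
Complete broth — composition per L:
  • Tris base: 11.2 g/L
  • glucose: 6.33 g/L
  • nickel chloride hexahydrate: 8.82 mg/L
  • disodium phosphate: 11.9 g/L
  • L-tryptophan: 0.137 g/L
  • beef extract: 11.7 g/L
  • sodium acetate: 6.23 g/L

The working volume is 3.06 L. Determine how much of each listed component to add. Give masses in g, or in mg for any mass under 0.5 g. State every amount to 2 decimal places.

Tris base 34.27 g; glucose 19.37 g; nickel chloride hexahydrate 26.99 mg; disodium phosphate 36.41 g; L-tryptophan 419.22 mg; beef extract 35.80 g; sodium acetate 19.06 g

Scale factor relative to 1 L: 3.06.
Tris base: 11.2 g/L × 3.06 L = 34.27 g
glucose: 6.33 g/L × 3.06 L = 19.37 g
nickel chloride hexahydrate: 8.82 mg/L × 3.06 L = 26.99 mg
disodium phosphate: 11.9 g/L × 3.06 L = 36.41 g
L-tryptophan: 0.137 g/L × 3.06 L = 0.41922 g = 419.22 mg
beef extract: 11.7 g/L × 3.06 L = 35.80 g
sodium acetate: 6.23 g/L × 3.06 L = 19.06 g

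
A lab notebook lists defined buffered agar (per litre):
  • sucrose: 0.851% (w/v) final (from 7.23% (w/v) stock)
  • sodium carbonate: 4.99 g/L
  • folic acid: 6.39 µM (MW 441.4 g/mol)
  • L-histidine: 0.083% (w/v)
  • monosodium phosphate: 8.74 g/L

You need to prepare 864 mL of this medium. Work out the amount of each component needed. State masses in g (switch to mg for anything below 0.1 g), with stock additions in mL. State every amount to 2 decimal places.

Scale factor relative to 1 L: 0.864.
sucrose: dilute stock: 0.851% ÷ 7.23% × 864 mL = 101.70 mL
sodium carbonate: 4.99 g/L × 0.864 L = 4.31 g
folic acid: 6.39 µmol/L × 441.4 g/mol × 0.864 L ÷ 1000 = 2.44 mg
L-histidine: 0.083% w/v = 0.83 g/L → 0.83 × 0.864 L = 0.72 g
monosodium phosphate: 8.74 g/L × 0.864 L = 7.55 g

sucrose 101.70 mL; sodium carbonate 4.31 g; folic acid 2.44 mg; L-histidine 0.72 g; monosodium phosphate 7.55 g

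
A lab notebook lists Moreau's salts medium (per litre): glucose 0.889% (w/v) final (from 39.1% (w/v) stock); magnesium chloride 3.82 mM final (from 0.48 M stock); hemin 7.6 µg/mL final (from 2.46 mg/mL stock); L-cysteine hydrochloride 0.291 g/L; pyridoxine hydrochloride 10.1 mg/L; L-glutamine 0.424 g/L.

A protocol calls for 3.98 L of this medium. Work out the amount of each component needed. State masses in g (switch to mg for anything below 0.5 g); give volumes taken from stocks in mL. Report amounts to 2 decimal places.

Scale factor relative to 1 L: 3.98.
glucose: C1V1 = C2V2 → 0.889% ÷ 39.1% × 3980 mL = 90.49 mL
magnesium chloride: dilute stock: 3.82 mM × 3980 mL ÷ 480 mM = 31.67 mL
hemin: C1V1 = C2V2 → 7.6 µg/mL × 3980 mL ÷ 2460 µg/mL = 12.30 mL
L-cysteine hydrochloride: 0.291 g/L × 3.98 L = 1.16 g
pyridoxine hydrochloride: 10.1 mg/L × 3.98 L = 40.20 mg
L-glutamine: 0.424 g/L × 3.98 L = 1.69 g

glucose 90.49 mL; magnesium chloride 31.67 mL; hemin 12.30 mL; L-cysteine hydrochloride 1.16 g; pyridoxine hydrochloride 40.20 mg; L-glutamine 1.69 g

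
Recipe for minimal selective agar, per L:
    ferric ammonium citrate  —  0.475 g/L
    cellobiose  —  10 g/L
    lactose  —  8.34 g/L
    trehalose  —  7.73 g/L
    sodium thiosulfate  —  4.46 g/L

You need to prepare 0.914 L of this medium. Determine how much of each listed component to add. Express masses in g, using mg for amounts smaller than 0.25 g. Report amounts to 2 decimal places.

Scale factor relative to 1 L: 0.914.
ferric ammonium citrate: 0.475 g/L × 0.914 L = 0.43 g
cellobiose: 10 g/L × 0.914 L = 9.14 g
lactose: 8.34 g/L × 0.914 L = 7.62 g
trehalose: 7.73 g/L × 0.914 L = 7.07 g
sodium thiosulfate: 4.46 g/L × 0.914 L = 4.08 g

ferric ammonium citrate 0.43 g; cellobiose 9.14 g; lactose 7.62 g; trehalose 7.07 g; sodium thiosulfate 4.08 g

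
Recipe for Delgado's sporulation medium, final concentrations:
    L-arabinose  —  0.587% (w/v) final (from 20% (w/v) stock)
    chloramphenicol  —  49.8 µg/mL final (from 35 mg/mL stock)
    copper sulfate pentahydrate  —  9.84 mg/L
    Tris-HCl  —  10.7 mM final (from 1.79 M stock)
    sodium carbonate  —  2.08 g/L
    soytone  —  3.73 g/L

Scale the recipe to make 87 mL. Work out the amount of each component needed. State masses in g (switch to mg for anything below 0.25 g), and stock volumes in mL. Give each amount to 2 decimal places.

L-arabinose 2.55 mL; chloramphenicol 0.12 mL; copper sulfate pentahydrate 0.86 mg; Tris-HCl 0.52 mL; sodium carbonate 180.96 mg; soytone 0.32 g

Scale factor relative to 1 L: 0.087.
L-arabinose: dilute stock: 0.587% ÷ 20% × 87 mL = 2.55 mL
chloramphenicol: dilute stock: 49.8 µg/mL × 87 mL ÷ 35000 µg/mL = 0.12 mL
copper sulfate pentahydrate: 9.84 mg/L × 0.087 L = 0.86 mg
Tris-HCl: V = C2·V2/C1 = 10.7 mM × 87 mL ÷ 1790 mM = 0.52 mL
sodium carbonate: 2.08 g/L × 0.087 L = 0.18096 g = 180.96 mg
soytone: 3.73 g/L × 0.087 L = 0.32 g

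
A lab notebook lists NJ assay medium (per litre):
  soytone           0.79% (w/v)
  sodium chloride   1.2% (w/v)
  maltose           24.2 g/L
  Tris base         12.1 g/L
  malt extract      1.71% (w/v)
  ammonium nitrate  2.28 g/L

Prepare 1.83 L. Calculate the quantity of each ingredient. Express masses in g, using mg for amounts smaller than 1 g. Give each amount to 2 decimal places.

Working volume: 1.83 L.
soytone: 0.79 g per 100 mL × 1830 mL ÷ 100 = 14.46 g
sodium chloride: 1.2% w/v = 12 g/L → 12 × 1.83 L = 21.96 g
maltose: 24.2 g/L × 1.83 L = 44.29 g
Tris base: 12.1 g/L × 1.83 L = 22.14 g
malt extract: 1.71 g per 100 mL × 1830 mL ÷ 100 = 31.29 g
ammonium nitrate: 2.28 g/L × 1.83 L = 4.17 g

soytone 14.46 g; sodium chloride 21.96 g; maltose 44.29 g; Tris base 22.14 g; malt extract 31.29 g; ammonium nitrate 4.17 g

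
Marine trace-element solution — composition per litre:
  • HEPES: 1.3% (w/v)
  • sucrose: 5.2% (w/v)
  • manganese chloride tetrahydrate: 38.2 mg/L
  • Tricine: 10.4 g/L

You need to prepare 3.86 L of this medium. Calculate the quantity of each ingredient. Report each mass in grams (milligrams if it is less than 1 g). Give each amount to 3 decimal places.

Scale factor relative to 1 L: 3.86.
HEPES: 1.3% w/v = 13 g/L → 13 × 3.86 L = 50.180 g
sucrose: 5.2% w/v = 52 g/L → 52 × 3.86 L = 200.720 g
manganese chloride tetrahydrate: 38.2 mg/L × 3.86 L = 147.452 mg
Tricine: 10.4 g/L × 3.86 L = 40.144 g

HEPES 50.180 g; sucrose 200.720 g; manganese chloride tetrahydrate 147.452 mg; Tricine 40.144 g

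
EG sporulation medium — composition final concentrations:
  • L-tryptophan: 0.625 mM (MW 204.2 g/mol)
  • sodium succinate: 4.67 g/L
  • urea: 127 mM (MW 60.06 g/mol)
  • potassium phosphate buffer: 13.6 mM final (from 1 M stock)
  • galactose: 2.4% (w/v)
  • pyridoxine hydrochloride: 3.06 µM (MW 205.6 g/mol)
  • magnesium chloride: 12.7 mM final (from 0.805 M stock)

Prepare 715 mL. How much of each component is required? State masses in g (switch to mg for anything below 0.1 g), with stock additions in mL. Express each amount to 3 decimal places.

Target volume = 715 mL = 0.715 L.
L-tryptophan: 0.625 mmol/L × 204.2 mg/mmol × 0.715 L = 91.252 mg
sodium succinate: 4.67 g/L × 0.715 L = 3.339 g
urea: 127 mmol/L × 60.06 g/mol × 0.715 L ÷ 1000 = 5.454 g
potassium phosphate buffer: dilute stock: 13.6 mM × 715 mL ÷ 1000 mM = 9.724 mL
galactose: 2.4% w/v = 24 g/L → 24 × 0.715 L = 17.160 g
pyridoxine hydrochloride: 3.06 µmol/L × 205.6 g/mol × 0.715 L ÷ 1000 = 0.450 mg
magnesium chloride: V = C2·V2/C1 = 12.7 mM × 715 mL ÷ 805 mM = 11.280 mL

L-tryptophan 91.252 mg; sodium succinate 3.339 g; urea 5.454 g; potassium phosphate buffer 9.724 mL; galactose 17.160 g; pyridoxine hydrochloride 0.450 mg; magnesium chloride 11.280 mL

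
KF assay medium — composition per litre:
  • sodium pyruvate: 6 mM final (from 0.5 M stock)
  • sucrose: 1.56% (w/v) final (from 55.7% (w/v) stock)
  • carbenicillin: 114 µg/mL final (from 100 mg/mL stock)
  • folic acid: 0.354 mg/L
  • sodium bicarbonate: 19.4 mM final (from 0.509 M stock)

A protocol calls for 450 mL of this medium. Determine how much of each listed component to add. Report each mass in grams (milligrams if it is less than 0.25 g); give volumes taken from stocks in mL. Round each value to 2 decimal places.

sodium pyruvate 5.40 mL; sucrose 12.60 mL; carbenicillin 0.51 mL; folic acid 0.16 mg; sodium bicarbonate 17.15 mL

Target volume = 450 mL = 0.45 L.
sodium pyruvate: V = C2·V2/C1 = 6 mM × 450 mL ÷ 500 mM = 5.40 mL
sucrose: V = C2·V2/C1 = 1.56% ÷ 55.7% × 450 mL = 12.60 mL
carbenicillin: dilute stock: 114 µg/mL × 450 mL ÷ 100000 µg/mL = 0.51 mL
folic acid: 0.354 mg/L × 0.45 L = 0.16 mg
sodium bicarbonate: V = C2·V2/C1 = 19.4 mM × 450 mL ÷ 509 mM = 17.15 mL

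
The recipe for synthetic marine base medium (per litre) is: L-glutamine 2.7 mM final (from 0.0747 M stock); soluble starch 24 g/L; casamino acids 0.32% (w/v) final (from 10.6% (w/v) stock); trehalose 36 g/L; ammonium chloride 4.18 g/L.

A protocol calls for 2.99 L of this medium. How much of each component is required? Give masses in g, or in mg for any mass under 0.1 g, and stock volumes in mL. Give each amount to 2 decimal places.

Scale factor relative to 1 L: 2.99.
L-glutamine: C1V1 = C2V2 → 2.7 mM × 2990 mL ÷ 74.7 mM = 108.07 mL
soluble starch: 24 g/L × 2.99 L = 71.76 g
casamino acids: dilute stock: 0.32% ÷ 10.6% × 2990 mL = 90.26 mL
trehalose: 36 g/L × 2.99 L = 107.64 g
ammonium chloride: 4.18 g/L × 2.99 L = 12.50 g

L-glutamine 108.07 mL; soluble starch 71.76 g; casamino acids 90.26 mL; trehalose 107.64 g; ammonium chloride 12.50 g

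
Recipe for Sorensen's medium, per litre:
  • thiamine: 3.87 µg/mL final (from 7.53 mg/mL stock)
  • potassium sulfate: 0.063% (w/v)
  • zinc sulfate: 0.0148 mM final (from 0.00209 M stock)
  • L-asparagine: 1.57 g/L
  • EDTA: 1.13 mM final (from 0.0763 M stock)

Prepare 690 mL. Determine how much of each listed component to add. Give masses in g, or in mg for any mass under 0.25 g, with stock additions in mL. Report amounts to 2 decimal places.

Working volume: 690 mL = 0.69 L.
thiamine: C1V1 = C2V2 → 3.87 µg/mL × 690 mL ÷ 7530 µg/mL = 0.35 mL
potassium sulfate: 0.063 g per 100 mL × 690 mL ÷ 100 = 0.43 g
zinc sulfate: dilute stock: 0.0148 mM × 690 mL ÷ 2.09 mM = 4.89 mL
L-asparagine: 1.57 g/L × 0.69 L = 1.08 g
EDTA: dilute stock: 1.13 mM × 690 mL ÷ 76.3 mM = 10.22 mL

thiamine 0.35 mL; potassium sulfate 0.43 g; zinc sulfate 4.89 mL; L-asparagine 1.08 g; EDTA 10.22 mL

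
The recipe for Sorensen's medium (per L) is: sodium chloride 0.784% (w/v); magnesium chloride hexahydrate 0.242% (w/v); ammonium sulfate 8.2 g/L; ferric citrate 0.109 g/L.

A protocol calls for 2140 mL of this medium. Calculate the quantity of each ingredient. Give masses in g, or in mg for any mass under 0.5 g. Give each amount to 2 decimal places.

Scale factor relative to 1 L: 2.14.
sodium chloride: 0.784 g per 100 mL × 2140 mL ÷ 100 = 16.78 g
magnesium chloride hexahydrate: 0.242% w/v = 2.42 g/L → 2.42 × 2.14 L = 5.18 g
ammonium sulfate: 8.2 g/L × 2.14 L = 17.55 g
ferric citrate: 0.109 g/L × 2.14 L = 0.23326 g = 233.26 mg

sodium chloride 16.78 g; magnesium chloride hexahydrate 5.18 g; ammonium sulfate 17.55 g; ferric citrate 233.26 mg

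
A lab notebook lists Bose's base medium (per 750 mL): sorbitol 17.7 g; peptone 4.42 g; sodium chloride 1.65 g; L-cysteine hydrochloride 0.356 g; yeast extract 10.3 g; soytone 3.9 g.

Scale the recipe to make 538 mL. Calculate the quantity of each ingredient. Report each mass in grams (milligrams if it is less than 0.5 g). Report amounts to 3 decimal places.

sorbitol 12.697 g; peptone 3.171 g; sodium chloride 1.184 g; L-cysteine hydrochloride 255.371 mg; yeast extract 7.389 g; soytone 2.798 g

Ratio of target to recipe volume: 538 / 750 = 0.717333.
sorbitol: 17.7 g × (538 mL / 750 mL) = 12.697 g
peptone: 4.42 g × (538 mL / 750 mL) = 3.171 g
sodium chloride: 1.65 g × (538 mL / 750 mL) = 1.184 g
L-cysteine hydrochloride: 0.356 g × (538 mL / 750 mL) = 0.255371 g = 255.371 mg
yeast extract: 10.3 g × (538 mL / 750 mL) = 7.389 g
soytone: 3.9 g × (538 mL / 750 mL) = 2.798 g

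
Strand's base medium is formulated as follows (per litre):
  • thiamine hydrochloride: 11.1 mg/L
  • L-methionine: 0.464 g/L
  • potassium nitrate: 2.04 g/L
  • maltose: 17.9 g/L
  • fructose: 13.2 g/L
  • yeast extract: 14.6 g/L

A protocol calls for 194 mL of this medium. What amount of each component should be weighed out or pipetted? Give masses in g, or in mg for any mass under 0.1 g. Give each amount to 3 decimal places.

Target volume = 194 mL = 0.194 L.
thiamine hydrochloride: 11.1 mg/L × 0.194 L = 2.153 mg
L-methionine: 0.464 g/L × 0.194 L = 0.090016 g = 90.016 mg
potassium nitrate: 2.04 g/L × 0.194 L = 0.396 g
maltose: 17.9 g/L × 0.194 L = 3.473 g
fructose: 13.2 g/L × 0.194 L = 2.561 g
yeast extract: 14.6 g/L × 0.194 L = 2.832 g

thiamine hydrochloride 2.153 mg; L-methionine 90.016 mg; potassium nitrate 0.396 g; maltose 3.473 g; fructose 2.561 g; yeast extract 2.832 g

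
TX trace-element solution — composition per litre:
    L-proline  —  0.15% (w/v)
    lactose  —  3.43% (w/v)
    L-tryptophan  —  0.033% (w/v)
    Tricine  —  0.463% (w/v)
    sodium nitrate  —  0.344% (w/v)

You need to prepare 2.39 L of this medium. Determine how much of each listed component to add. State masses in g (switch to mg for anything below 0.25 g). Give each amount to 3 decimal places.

Working volume: 2.39 L.
L-proline: 0.15 g per 100 mL × 2390 mL ÷ 100 = 3.585 g
lactose: 3.43 g per 100 mL × 2390 mL ÷ 100 = 81.977 g
L-tryptophan: 0.033% w/v = 0.33 g/L → 0.33 × 2.39 L = 0.789 g
Tricine: 0.463% w/v = 4.63 g/L → 4.63 × 2.39 L = 11.066 g
sodium nitrate: 0.344% w/v = 3.44 g/L → 3.44 × 2.39 L = 8.222 g

L-proline 3.585 g; lactose 81.977 g; L-tryptophan 0.789 g; Tricine 11.066 g; sodium nitrate 8.222 g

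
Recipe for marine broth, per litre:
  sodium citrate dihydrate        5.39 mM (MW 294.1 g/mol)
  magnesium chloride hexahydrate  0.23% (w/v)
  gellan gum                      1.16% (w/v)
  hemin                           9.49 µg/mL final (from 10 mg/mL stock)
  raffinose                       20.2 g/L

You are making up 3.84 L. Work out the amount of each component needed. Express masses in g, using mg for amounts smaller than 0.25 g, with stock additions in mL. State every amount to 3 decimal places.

sodium citrate dihydrate 6.087 g; magnesium chloride hexahydrate 8.832 g; gellan gum 44.544 g; hemin 3.644 mL; raffinose 77.568 g

Scale factor relative to 1 L: 3.84.
sodium citrate dihydrate: 5.39 mmol/L × 294.1 g/mol × 3.84 L ÷ 1000 = 6.087 g
magnesium chloride hexahydrate: 0.23% w/v = 2.3 g/L → 2.3 × 3.84 L = 8.832 g
gellan gum: 1.16 g per 100 mL × 3840 mL ÷ 100 = 44.544 g
hemin: dilute stock: 9.49 µg/mL × 3840 mL ÷ 10000 µg/mL = 3.644 mL
raffinose: 20.2 g/L × 3.84 L = 77.568 g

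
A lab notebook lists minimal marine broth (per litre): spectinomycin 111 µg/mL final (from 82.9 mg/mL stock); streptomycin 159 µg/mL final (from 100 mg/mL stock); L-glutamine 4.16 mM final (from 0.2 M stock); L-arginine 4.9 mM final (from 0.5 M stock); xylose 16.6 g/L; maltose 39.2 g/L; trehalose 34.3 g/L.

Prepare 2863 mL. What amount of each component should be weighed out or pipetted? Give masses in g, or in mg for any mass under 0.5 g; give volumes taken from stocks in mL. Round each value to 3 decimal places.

spectinomycin 3.833 mL; streptomycin 4.552 mL; L-glutamine 59.550 mL; L-arginine 28.057 mL; xylose 47.526 g; maltose 112.230 g; trehalose 98.201 g

Working volume: 2863 mL = 2.863 L.
spectinomycin: V = C2·V2/C1 = 111 µg/mL × 2863 mL ÷ 82900 µg/mL = 3.833 mL
streptomycin: dilute stock: 159 µg/mL × 2863 mL ÷ 100000 µg/mL = 4.552 mL
L-glutamine: C1V1 = C2V2 → 4.16 mM × 2863 mL ÷ 200 mM = 59.550 mL
L-arginine: C1V1 = C2V2 → 4.9 mM × 2863 mL ÷ 500 mM = 28.057 mL
xylose: 16.6 g/L × 2.863 L = 47.526 g
maltose: 39.2 g/L × 2.863 L = 112.230 g
trehalose: 34.3 g/L × 2.863 L = 98.201 g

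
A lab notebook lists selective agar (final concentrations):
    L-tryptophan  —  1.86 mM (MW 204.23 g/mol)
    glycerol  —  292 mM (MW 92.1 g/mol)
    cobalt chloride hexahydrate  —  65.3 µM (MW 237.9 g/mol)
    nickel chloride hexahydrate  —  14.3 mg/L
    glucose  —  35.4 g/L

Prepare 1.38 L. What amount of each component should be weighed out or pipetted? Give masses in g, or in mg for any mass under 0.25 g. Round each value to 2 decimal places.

Scale factor relative to 1 L: 1.38.
L-tryptophan: 1.86 mmol/L × 204.23 g/mol × 1.38 L ÷ 1000 = 0.52 g
glycerol: 292 mmol/L × 92.1 g/mol × 1.38 L ÷ 1000 = 37.11 g
cobalt chloride hexahydrate: 65.3 µmol/L × 237.9 g/mol × 1.38 L ÷ 1000 = 21.44 mg
nickel chloride hexahydrate: 14.3 mg/L × 1.38 L = 19.73 mg
glucose: 35.4 g/L × 1.38 L = 48.85 g

L-tryptophan 0.52 g; glycerol 37.11 g; cobalt chloride hexahydrate 21.44 mg; nickel chloride hexahydrate 19.73 mg; glucose 48.85 g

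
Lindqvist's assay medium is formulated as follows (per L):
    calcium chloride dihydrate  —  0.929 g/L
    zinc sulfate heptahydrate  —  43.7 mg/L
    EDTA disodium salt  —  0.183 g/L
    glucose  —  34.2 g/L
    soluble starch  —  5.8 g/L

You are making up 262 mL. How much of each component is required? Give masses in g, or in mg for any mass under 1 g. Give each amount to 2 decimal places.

calcium chloride dihydrate 243.40 mg; zinc sulfate heptahydrate 11.45 mg; EDTA disodium salt 47.95 mg; glucose 8.96 g; soluble starch 1.52 g

Working volume: 262 mL = 0.262 L.
calcium chloride dihydrate: 0.929 g/L × 0.262 L = 0.243398 g = 243.40 mg
zinc sulfate heptahydrate: 43.7 mg/L × 0.262 L = 11.45 mg
EDTA disodium salt: 0.183 g/L × 0.262 L = 0.047946 g = 47.95 mg
glucose: 34.2 g/L × 0.262 L = 8.96 g
soluble starch: 5.8 g/L × 0.262 L = 1.52 g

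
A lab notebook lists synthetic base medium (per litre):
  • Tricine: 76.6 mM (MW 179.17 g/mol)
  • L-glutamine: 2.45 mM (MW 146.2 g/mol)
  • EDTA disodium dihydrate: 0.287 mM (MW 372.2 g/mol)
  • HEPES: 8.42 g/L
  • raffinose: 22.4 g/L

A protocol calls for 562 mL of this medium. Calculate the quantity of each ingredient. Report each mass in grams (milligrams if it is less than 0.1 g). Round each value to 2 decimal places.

Tricine 7.71 g; L-glutamine 0.20 g; EDTA disodium dihydrate 60.03 mg; HEPES 4.73 g; raffinose 12.59 g

Scale factor relative to 1 L: 0.562.
Tricine: 76.6 mmol/L × 179.17 g/mol × 0.562 L ÷ 1000 = 7.71 g
L-glutamine: 2.45 mmol/L × 146.2 g/mol × 0.562 L ÷ 1000 = 0.20 g
EDTA disodium dihydrate: 0.287 mmol/L × 372.2 mg/mmol × 0.562 L = 60.03 mg
HEPES: 8.42 g/L × 0.562 L = 4.73 g
raffinose: 22.4 g/L × 0.562 L = 12.59 g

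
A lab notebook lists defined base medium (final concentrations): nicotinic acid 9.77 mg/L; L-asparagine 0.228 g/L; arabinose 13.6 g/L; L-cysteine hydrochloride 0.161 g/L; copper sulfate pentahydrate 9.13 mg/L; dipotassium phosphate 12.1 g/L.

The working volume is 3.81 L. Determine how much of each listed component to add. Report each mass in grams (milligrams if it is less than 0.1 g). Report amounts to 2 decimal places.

nicotinic acid 37.22 mg; L-asparagine 0.87 g; arabinose 51.82 g; L-cysteine hydrochloride 0.61 g; copper sulfate pentahydrate 34.79 mg; dipotassium phosphate 46.10 g

Working volume: 3.81 L.
nicotinic acid: 9.77 mg/L × 3.81 L = 37.22 mg
L-asparagine: 0.228 g/L × 3.81 L = 0.87 g
arabinose: 13.6 g/L × 3.81 L = 51.82 g
L-cysteine hydrochloride: 0.161 g/L × 3.81 L = 0.61 g
copper sulfate pentahydrate: 9.13 mg/L × 3.81 L = 34.79 mg
dipotassium phosphate: 12.1 g/L × 3.81 L = 46.10 g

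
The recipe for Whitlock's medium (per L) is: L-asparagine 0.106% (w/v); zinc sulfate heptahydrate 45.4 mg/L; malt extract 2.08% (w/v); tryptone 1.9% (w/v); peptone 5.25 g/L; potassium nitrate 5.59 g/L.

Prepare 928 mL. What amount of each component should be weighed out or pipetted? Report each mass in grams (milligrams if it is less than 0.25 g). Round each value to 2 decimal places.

L-asparagine 0.98 g; zinc sulfate heptahydrate 42.13 mg; malt extract 19.30 g; tryptone 17.63 g; peptone 4.87 g; potassium nitrate 5.19 g

Working volume: 928 mL = 0.928 L.
L-asparagine: 0.106% w/v = 1.06 g/L → 1.06 × 0.928 L = 0.98 g
zinc sulfate heptahydrate: 45.4 mg/L × 0.928 L = 42.13 mg
malt extract: 2.08 g per 100 mL × 928 mL ÷ 100 = 19.30 g
tryptone: 1.9% w/v = 19 g/L → 19 × 0.928 L = 17.63 g
peptone: 5.25 g/L × 0.928 L = 4.87 g
potassium nitrate: 5.59 g/L × 0.928 L = 5.19 g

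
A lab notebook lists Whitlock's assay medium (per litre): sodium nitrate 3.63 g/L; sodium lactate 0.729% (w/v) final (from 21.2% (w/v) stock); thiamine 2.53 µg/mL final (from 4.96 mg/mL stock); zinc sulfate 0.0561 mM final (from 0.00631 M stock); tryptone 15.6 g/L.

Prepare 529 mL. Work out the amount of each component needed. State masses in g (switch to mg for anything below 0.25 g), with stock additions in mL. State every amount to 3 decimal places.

sodium nitrate 1.920 g; sodium lactate 18.191 mL; thiamine 0.270 mL; zinc sulfate 4.703 mL; tryptone 8.252 g

Scale factor relative to 1 L: 0.529.
sodium nitrate: 3.63 g/L × 0.529 L = 1.920 g
sodium lactate: dilute stock: 0.729% ÷ 21.2% × 529 mL = 18.191 mL
thiamine: C1V1 = C2V2 → 2.53 µg/mL × 529 mL ÷ 4960 µg/mL = 0.270 mL
zinc sulfate: V = C2·V2/C1 = 0.0561 mM × 529 mL ÷ 6.31 mM = 4.703 mL
tryptone: 15.6 g/L × 0.529 L = 8.252 g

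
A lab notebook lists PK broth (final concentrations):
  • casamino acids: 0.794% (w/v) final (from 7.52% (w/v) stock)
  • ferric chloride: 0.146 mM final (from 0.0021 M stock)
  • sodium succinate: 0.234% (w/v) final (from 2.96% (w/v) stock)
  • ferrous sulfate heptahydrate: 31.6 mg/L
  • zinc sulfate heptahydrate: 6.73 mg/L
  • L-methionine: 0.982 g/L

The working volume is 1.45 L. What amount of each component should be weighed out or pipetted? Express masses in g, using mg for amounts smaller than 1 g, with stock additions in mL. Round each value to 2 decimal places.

Working volume: 1.45 L.
casamino acids: C1V1 = C2V2 → 0.794% ÷ 7.52% × 1450 mL = 153.10 mL
ferric chloride: dilute stock: 0.146 mM × 1450 mL ÷ 2.1 mM = 100.81 mL
sodium succinate: C1V1 = C2V2 → 0.234% ÷ 2.96% × 1450 mL = 114.63 mL
ferrous sulfate heptahydrate: 31.6 mg/L × 1.45 L = 45.82 mg
zinc sulfate heptahydrate: 6.73 mg/L × 1.45 L = 9.76 mg
L-methionine: 0.982 g/L × 1.45 L = 1.42 g

casamino acids 153.10 mL; ferric chloride 100.81 mL; sodium succinate 114.63 mL; ferrous sulfate heptahydrate 45.82 mg; zinc sulfate heptahydrate 9.76 mg; L-methionine 1.42 g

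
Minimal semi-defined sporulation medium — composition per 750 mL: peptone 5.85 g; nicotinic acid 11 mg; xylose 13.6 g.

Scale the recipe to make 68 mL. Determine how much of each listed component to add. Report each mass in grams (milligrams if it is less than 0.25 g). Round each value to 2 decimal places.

Ratio of target to recipe volume: 68 / 750 = 0.0906667.
peptone: 5.85 g × (68 mL / 750 mL) = 0.53 g
nicotinic acid: 11 mg × (68 mL / 750 mL) = 1.00 mg
xylose: 13.6 g × (68 mL / 750 mL) = 1.23 g

peptone 0.53 g; nicotinic acid 1.00 mg; xylose 1.23 g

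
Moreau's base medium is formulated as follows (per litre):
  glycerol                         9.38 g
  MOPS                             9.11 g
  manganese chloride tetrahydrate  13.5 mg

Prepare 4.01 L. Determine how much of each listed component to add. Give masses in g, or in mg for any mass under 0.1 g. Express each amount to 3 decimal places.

Scale factor = 4010 mL / 1000 mL = 4.01.
glycerol: 9.38 g × (4010 mL / 1000 mL) = 37.614 g
MOPS: 9.11 g × (4010 mL / 1000 mL) = 36.531 g
manganese chloride tetrahydrate: 13.5 mg × (4010 mL / 1000 mL) = 54.135 mg

glycerol 37.614 g; MOPS 36.531 g; manganese chloride tetrahydrate 54.135 mg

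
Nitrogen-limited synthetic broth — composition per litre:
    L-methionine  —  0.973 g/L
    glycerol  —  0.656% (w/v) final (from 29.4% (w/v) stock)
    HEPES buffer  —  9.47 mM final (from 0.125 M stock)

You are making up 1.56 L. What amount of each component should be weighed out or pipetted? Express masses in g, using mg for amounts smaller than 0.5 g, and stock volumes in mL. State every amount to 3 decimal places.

Scale factor relative to 1 L: 1.56.
L-methionine: 0.973 g/L × 1.56 L = 1.518 g
glycerol: C1V1 = C2V2 → 0.656% ÷ 29.4% × 1560 mL = 34.808 mL
HEPES buffer: dilute stock: 9.47 mM × 1560 mL ÷ 125 mM = 118.186 mL

L-methionine 1.518 g; glycerol 34.808 mL; HEPES buffer 118.186 mL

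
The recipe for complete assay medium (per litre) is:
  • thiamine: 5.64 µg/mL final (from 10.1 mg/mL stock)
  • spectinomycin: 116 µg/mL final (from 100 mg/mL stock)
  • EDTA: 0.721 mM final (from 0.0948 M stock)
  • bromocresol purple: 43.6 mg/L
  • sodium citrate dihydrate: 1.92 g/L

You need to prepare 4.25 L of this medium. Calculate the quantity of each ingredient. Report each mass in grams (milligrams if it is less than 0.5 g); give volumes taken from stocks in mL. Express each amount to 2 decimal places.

Scale factor relative to 1 L: 4.25.
thiamine: V = C2·V2/C1 = 5.64 µg/mL × 4250 mL ÷ 10100 µg/mL = 2.37 mL
spectinomycin: V = C2·V2/C1 = 116 µg/mL × 4250 mL ÷ 100000 µg/mL = 4.93 mL
EDTA: dilute stock: 0.721 mM × 4250 mL ÷ 94.8 mM = 32.32 mL
bromocresol purple: 43.6 mg/L × 4.25 L = 185.30 mg
sodium citrate dihydrate: 1.92 g/L × 4.25 L = 8.16 g

thiamine 2.37 mL; spectinomycin 4.93 mL; EDTA 32.32 mL; bromocresol purple 185.30 mg; sodium citrate dihydrate 8.16 g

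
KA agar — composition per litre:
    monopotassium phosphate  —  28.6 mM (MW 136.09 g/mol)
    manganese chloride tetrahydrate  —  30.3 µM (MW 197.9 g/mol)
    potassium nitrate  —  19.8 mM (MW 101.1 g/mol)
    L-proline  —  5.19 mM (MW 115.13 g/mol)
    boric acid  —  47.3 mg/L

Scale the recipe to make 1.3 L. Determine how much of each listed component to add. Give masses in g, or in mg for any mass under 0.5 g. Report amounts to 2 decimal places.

monopotassium phosphate 5.06 g; manganese chloride tetrahydrate 7.80 mg; potassium nitrate 2.60 g; L-proline 0.78 g; boric acid 61.49 mg

Scale factor relative to 1 L: 1.3.
monopotassium phosphate: 28.6 mmol/L × 136.09 g/mol × 1.3 L ÷ 1000 = 5.06 g
manganese chloride tetrahydrate: 30.3 µmol/L × 197.9 g/mol × 1.3 L ÷ 1000 = 7.80 mg
potassium nitrate: 19.8 mmol/L × 101.1 g/mol × 1.3 L ÷ 1000 = 2.60 g
L-proline: 5.19 mmol/L × 115.13 g/mol × 1.3 L ÷ 1000 = 0.78 g
boric acid: 47.3 mg/L × 1.3 L = 61.49 mg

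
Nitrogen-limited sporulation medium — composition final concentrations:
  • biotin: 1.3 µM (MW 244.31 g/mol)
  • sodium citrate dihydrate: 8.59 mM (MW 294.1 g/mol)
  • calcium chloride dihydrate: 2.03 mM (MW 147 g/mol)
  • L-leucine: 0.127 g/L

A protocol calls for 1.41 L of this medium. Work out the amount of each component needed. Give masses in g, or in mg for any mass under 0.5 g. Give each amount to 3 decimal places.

biotin 0.448 mg; sodium citrate dihydrate 3.562 g; calcium chloride dihydrate 420.758 mg; L-leucine 179.070 mg

Working volume: 1.41 L.
biotin: 1.3 µmol/L × 244.31 g/mol × 1.41 L ÷ 1000 = 0.448 mg
sodium citrate dihydrate: 8.59 mmol/L × 294.1 g/mol × 1.41 L ÷ 1000 = 3.562 g
calcium chloride dihydrate: 2.03 mmol/L × 147 mg/mmol × 1.41 L = 420.758 mg
L-leucine: 0.127 g/L × 1.41 L = 0.17907 g = 179.070 mg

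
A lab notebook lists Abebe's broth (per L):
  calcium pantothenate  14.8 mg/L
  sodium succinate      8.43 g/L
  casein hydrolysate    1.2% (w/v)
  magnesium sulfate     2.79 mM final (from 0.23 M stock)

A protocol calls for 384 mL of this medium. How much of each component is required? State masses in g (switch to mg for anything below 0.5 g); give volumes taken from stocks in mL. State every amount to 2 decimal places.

Scale factor relative to 1 L: 0.384.
calcium pantothenate: 14.8 mg/L × 0.384 L = 5.68 mg
sodium succinate: 8.43 g/L × 0.384 L = 3.24 g
casein hydrolysate: 1.2% w/v = 12 g/L → 12 × 0.384 L = 4.61 g
magnesium sulfate: V = C2·V2/C1 = 2.79 mM × 384 mL ÷ 230 mM = 4.66 mL

calcium pantothenate 5.68 mg; sodium succinate 3.24 g; casein hydrolysate 4.61 g; magnesium sulfate 4.66 mL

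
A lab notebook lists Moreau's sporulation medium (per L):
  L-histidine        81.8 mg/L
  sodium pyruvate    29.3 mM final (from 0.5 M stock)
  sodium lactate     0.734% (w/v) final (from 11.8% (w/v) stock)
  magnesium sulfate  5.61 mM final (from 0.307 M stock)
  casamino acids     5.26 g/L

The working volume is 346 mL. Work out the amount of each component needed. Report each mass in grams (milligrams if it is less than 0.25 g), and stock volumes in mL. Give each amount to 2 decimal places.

Target volume = 346 mL = 0.346 L.
L-histidine: 81.8 mg/L × 0.346 L = 28.30 mg
sodium pyruvate: dilute stock: 29.3 mM × 346 mL ÷ 500 mM = 20.28 mL
sodium lactate: V = C2·V2/C1 = 0.734% ÷ 11.8% × 346 mL = 21.52 mL
magnesium sulfate: C1V1 = C2V2 → 5.61 mM × 346 mL ÷ 307 mM = 6.32 mL
casamino acids: 5.26 g/L × 0.346 L = 1.82 g

L-histidine 28.30 mg; sodium pyruvate 20.28 mL; sodium lactate 21.52 mL; magnesium sulfate 6.32 mL; casamino acids 1.82 g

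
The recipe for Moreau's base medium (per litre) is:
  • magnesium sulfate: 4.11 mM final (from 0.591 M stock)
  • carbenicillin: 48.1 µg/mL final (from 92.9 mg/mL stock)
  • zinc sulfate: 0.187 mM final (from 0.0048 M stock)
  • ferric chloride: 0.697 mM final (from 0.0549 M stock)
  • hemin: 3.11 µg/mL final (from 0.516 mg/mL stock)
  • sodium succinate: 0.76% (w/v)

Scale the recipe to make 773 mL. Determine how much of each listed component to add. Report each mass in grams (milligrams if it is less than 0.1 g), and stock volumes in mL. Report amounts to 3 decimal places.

Target volume = 773 mL = 0.773 L.
magnesium sulfate: C1V1 = C2V2 → 4.11 mM × 773 mL ÷ 591 mM = 5.376 mL
carbenicillin: dilute stock: 48.1 µg/mL × 773 mL ÷ 92900 µg/mL = 0.400 mL
zinc sulfate: C1V1 = C2V2 → 0.187 mM × 773 mL ÷ 4.8 mM = 30.115 mL
ferric chloride: dilute stock: 0.697 mM × 773 mL ÷ 54.9 mM = 9.814 mL
hemin: V = C2·V2/C1 = 3.11 µg/mL × 773 mL ÷ 516 µg/mL = 4.659 mL
sodium succinate: 0.76% w/v = 7.6 g/L → 7.6 × 0.773 L = 5.875 g

magnesium sulfate 5.376 mL; carbenicillin 0.400 mL; zinc sulfate 30.115 mL; ferric chloride 9.814 mL; hemin 4.659 mL; sodium succinate 5.875 g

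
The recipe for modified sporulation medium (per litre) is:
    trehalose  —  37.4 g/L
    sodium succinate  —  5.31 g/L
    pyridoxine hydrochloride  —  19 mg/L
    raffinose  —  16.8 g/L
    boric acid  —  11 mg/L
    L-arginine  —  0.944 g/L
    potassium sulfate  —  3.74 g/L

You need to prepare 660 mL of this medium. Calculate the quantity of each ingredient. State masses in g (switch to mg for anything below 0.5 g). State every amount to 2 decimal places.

trehalose 24.68 g; sodium succinate 3.50 g; pyridoxine hydrochloride 12.54 mg; raffinose 11.09 g; boric acid 7.26 mg; L-arginine 0.62 g; potassium sulfate 2.47 g

Target volume = 660 mL = 0.66 L.
trehalose: 37.4 g/L × 0.66 L = 24.68 g
sodium succinate: 5.31 g/L × 0.66 L = 3.50 g
pyridoxine hydrochloride: 19 mg/L × 0.66 L = 12.54 mg
raffinose: 16.8 g/L × 0.66 L = 11.09 g
boric acid: 11 mg/L × 0.66 L = 7.26 mg
L-arginine: 0.944 g/L × 0.66 L = 0.62 g
potassium sulfate: 3.74 g/L × 0.66 L = 2.47 g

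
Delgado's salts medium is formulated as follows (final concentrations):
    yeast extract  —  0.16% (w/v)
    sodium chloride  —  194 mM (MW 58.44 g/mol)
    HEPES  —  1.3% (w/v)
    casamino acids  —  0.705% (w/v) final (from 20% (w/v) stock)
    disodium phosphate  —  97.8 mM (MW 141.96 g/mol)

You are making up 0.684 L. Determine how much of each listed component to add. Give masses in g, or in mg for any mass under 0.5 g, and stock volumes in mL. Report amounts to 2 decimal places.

yeast extract 1.09 g; sodium chloride 7.75 g; HEPES 8.89 g; casamino acids 24.11 mL; disodium phosphate 9.50 g

Working volume: 0.684 L.
yeast extract: 0.16% w/v = 1.6 g/L → 1.6 × 0.684 L = 1.09 g
sodium chloride: 194 mmol/L × 58.44 g/mol × 0.684 L ÷ 1000 = 7.75 g
HEPES: 1.3% w/v = 13 g/L → 13 × 0.684 L = 8.89 g
casamino acids: dilute stock: 0.705% ÷ 20% × 684 mL = 24.11 mL
disodium phosphate: 97.8 mmol/L × 141.96 g/mol × 0.684 L ÷ 1000 = 9.50 g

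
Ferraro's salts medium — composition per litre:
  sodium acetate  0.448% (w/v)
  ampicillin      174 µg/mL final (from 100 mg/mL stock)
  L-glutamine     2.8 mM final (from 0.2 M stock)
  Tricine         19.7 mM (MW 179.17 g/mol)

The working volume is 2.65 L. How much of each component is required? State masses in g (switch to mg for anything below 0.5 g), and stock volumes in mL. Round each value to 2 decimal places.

sodium acetate 11.87 g; ampicillin 4.61 mL; L-glutamine 37.10 mL; Tricine 9.35 g

Scale factor relative to 1 L: 2.65.
sodium acetate: 0.448% w/v = 4.48 g/L → 4.48 × 2.65 L = 11.87 g
ampicillin: dilute stock: 174 µg/mL × 2650 mL ÷ 100000 µg/mL = 4.61 mL
L-glutamine: C1V1 = C2V2 → 2.8 mM × 2650 mL ÷ 200 mM = 37.10 mL
Tricine: 19.7 mmol/L × 179.17 g/mol × 2.65 L ÷ 1000 = 9.35 g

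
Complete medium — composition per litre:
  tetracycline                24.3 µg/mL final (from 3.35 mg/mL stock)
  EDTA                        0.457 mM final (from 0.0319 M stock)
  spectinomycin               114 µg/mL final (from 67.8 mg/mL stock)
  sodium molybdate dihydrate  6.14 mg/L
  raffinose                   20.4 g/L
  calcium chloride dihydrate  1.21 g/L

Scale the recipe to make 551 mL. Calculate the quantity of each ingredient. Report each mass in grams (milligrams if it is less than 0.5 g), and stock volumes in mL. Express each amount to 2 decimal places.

tetracycline 4.00 mL; EDTA 7.89 mL; spectinomycin 0.93 mL; sodium molybdate dihydrate 3.38 mg; raffinose 11.24 g; calcium chloride dihydrate 0.67 g

Working volume: 551 mL = 0.551 L.
tetracycline: C1V1 = C2V2 → 24.3 µg/mL × 551 mL ÷ 3350 µg/mL = 4.00 mL
EDTA: V = C2·V2/C1 = 0.457 mM × 551 mL ÷ 31.9 mM = 7.89 mL
spectinomycin: C1V1 = C2V2 → 114 µg/mL × 551 mL ÷ 67800 µg/mL = 0.93 mL
sodium molybdate dihydrate: 6.14 mg/L × 0.551 L = 3.38 mg
raffinose: 20.4 g/L × 0.551 L = 11.24 g
calcium chloride dihydrate: 1.21 g/L × 0.551 L = 0.67 g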